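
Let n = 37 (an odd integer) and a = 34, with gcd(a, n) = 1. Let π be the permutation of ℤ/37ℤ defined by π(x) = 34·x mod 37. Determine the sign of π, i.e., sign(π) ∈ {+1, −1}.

Start at x=9: 9 → 10 → 7 → 16 → 26 → 33 → 12 → … (one orbit).
The orbit structure of x ↦ 34x mod 37: 5 orbits of sizes [9, 9, 9, 9, 1].
sign(π) = (−1)^{n − #cycles} = (−1)^{37−5} = (−1)^32 = +1.
The Jacobi symbol (34|37) = +1 (Zolotarev) agrees.

+1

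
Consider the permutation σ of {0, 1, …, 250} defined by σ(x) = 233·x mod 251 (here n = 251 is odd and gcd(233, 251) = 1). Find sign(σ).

Orbit of 92 under x↦233x: [92, 101, 190, 94, 65, 85, 227]… (length divides ord_251(233)).
Decompose π into cycles: lengths [125, 125, 1] (3 cycles, including the fixed point 0).
251 − 3 = 248 transpositions; sign(π) = (−1)^248 = +1.

+1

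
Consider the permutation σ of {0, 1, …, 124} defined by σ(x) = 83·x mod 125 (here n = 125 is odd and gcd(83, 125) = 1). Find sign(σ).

-1

Trace 101: π^k(101) = [101, 8, 39, 112, 46, 68, 19] for k=0..6.
π_83 has 4 disjoint cycles with lengths [100, 20, 4, 1] on {0,…,124}.
Σ(ℓ_i−1) = 125−4 = 121; sign = (−1)^121 = -1.
Via Zolotarev, sign(π_{83}) = (83|125) = -1.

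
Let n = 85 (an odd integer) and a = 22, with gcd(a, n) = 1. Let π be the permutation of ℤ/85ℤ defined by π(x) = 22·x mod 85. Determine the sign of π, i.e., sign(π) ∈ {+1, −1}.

+1

Start at x=81: 81 → 82 → 19 → 78 → 16 → 12 → 9 → … (one orbit).
Decompose π into cycles: lengths [16, 16, 16, 16, 16, 4, 1] (7 cycles, including the fixed point 0).
7 cycles on 85: each ℓ→(−1)^(ℓ−1), product (−1)^78 = +1.
(22|85)_J = +1 (Zolotarev's lemma cross-check).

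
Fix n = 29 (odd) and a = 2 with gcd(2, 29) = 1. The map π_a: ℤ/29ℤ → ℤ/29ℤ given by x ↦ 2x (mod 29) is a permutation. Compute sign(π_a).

Start at x=4: 4 → 8 → 16 → 3 → 6 → 12 → 24 → … (one orbit).
Cycle lengths of π_2 on ℤ/29ℤ: [28, 1]; 2 cycles in total.
2 cycles on 29: each ℓ→(−1)^(ℓ−1), product (−1)^27 = -1.

-1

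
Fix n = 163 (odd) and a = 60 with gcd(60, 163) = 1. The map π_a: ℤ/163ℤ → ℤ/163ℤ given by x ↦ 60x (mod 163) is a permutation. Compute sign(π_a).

Orbit of 51 under x↦60x: [51, 126, 62, 134, 53, 83, 90]… (length divides ord_163(60)).
3 cycles of lengths [81, 81, 1].
3 cycles on 163: each ℓ→(−1)^(ℓ−1), product (−1)^160 = +1.

+1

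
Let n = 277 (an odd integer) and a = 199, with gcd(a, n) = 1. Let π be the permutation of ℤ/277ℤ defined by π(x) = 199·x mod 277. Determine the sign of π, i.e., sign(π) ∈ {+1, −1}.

-1

Orbit of 68 under x↦199x: [68, 236, 151, 133, 152, 55, 142]… (length divides ord_277(199)).
Decompose π into cycles: lengths [276, 1] (2 cycles, including the fixed point 0).
sign(π) = (−1)^{n − #cycles} = (−1)^{277−2} = (−1)^275 = -1.
(199|277)_J = -1 (Zolotarev's lemma cross-check).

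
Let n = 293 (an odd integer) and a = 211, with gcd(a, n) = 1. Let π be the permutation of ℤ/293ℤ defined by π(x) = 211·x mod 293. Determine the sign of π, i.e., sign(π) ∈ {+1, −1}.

+1

Start at x=39: 39 → 25 → 1 → 211 → 278 → 58 → 225 → … (one orbit).
The orbit structure of x ↦ 211x mod 293: 3 orbits of sizes [146, 146, 1].
sign(π) = (−1)^{n − #cycles} = (−1)^{293−3} = (−1)^290 = +1.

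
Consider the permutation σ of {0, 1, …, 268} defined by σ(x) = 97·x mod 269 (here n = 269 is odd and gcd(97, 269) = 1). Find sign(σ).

Start at x=56: 56 → 52 → 202 → 226 → 133 → 258 → 9 → … (one orbit).
The orbit structure of x ↦ 97x mod 269: 3 orbits of sizes [134, 134, 1].
269 − 3 = 266 transpositions; sign(π) = (−1)^266 = +1.

+1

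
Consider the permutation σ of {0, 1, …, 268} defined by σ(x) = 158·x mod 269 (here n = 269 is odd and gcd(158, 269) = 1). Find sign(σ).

Start at x=158: 158 → 216 → 234 → 119 → 241 → 149 → 139 → … (one orbit).
π_158 has 2 disjoint cycles with lengths [268, 1] on {0,…,268}.
269 − 2 = 267 transpositions; sign(π) = (−1)^267 = -1.
The Jacobi symbol (158|269) = -1 (Zolotarev) agrees.

-1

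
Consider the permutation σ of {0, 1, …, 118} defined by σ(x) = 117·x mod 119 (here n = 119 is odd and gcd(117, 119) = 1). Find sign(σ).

-1

Start at x=87: 87 → 64 → 110 → 18 → 83 → 72 → 94 → … (one orbit).
π_117 has 8 disjoint cycles with lengths [24, 24, 24, 24, 8, 8, 6, 1] on {0,…,118}.
119 − 8 = 111 transpositions; sign(π) = (−1)^111 = -1.
The Jacobi symbol (117|119) = -1 (Zolotarev) agrees.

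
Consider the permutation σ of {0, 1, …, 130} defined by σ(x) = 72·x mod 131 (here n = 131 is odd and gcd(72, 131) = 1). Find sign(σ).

-1

Start at x=106: 106 → 34 → 90 → 61 → 69 → 121 → 66 → … (one orbit).
The orbit structure of x ↦ 72x mod 131: 2 orbits of sizes [130, 1].
131 − 2 = 129 transpositions; sign(π) = (−1)^129 = -1.
Zolotarev: (72|131) = -1, matching the cycle-count sign.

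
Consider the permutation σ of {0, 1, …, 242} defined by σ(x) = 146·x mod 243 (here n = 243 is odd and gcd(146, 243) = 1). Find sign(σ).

Trace 2: π^k(2) = [2, 49, 107, 70, 14, 100, 20] for k=0..6.
Cycle type of π: 162 + 54 + 18 + 6 + 2 + 1; total 6 cycles.
243 − 6 = 237 transpositions; sign(π) = (−1)^237 = -1.

-1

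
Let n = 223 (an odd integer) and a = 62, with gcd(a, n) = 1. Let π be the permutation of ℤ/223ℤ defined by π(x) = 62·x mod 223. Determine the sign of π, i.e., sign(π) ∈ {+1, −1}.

+1

Start at x=201: 201 → 197 → 172 → 183 → 196 → 110 → 130 → … (one orbit).
Cycle lengths of π_62 on ℤ/223ℤ: [111, 111, 1]; 3 cycles in total.
223 − 3 = 220 transpositions; sign(π) = (−1)^220 = +1.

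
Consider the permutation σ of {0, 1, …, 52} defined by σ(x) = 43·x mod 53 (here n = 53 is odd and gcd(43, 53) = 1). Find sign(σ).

+1

Trace 7: π^k(7) = [7, 36, 11, 49, 40, 24, 25] for k=0..6.
The orbit structure of x ↦ 43x mod 53: 3 orbits of sizes [26, 26, 1].
With 3 cycles on 53 points, sign = (−1)^{53−3} = +1.
(43|53)_J = +1 (Zolotarev's lemma cross-check).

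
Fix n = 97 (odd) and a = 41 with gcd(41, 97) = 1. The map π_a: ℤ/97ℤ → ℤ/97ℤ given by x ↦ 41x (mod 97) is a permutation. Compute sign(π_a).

Orbit of 14 under x↦41x: [14, 89, 60, 35, 77, 53, 39]… (length divides ord_97(41)).
Cycle type of π: 96 + 1; total 2 cycles.
Σ(ℓ_i−1) = 97−2 = 95; sign = (−1)^95 = -1.

-1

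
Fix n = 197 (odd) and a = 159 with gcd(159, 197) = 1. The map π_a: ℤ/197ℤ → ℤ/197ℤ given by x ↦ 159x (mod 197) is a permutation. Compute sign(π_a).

Trace 131: π^k(131) = [131, 144, 44, 101, 102, 64, 129] for k=0..6.
π_159 has 2 disjoint cycles with lengths [196, 1] on {0,…,196}.
sign(π) = (−1)^{n − #cycles} = (−1)^{197−2} = (−1)^195 = -1.
Via Zolotarev, sign(π_{159}) = (159|197) = -1.

-1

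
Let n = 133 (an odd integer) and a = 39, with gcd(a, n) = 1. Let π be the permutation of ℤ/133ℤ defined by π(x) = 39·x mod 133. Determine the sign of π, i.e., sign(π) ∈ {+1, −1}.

+1

Start at x=39: 39 → 58 → 1 → 39 (one orbit).
57 cycles of lengths [3, 3, 3, 3, 3, 3, 3, 3, 3, 3, 3, 3, 3, 3, 3, 3, 3, 3, 3, 3, 3, 3, 3, 3, 3, 3, 3, 3, 3, 3, 3, 3, 3, 3, 3, 3, 3, 3, 1, 1, 1, 1, 1, 1, 1, 1, 1, 1, 1, 1, 1, 1, 1, 1, 1, 1, 1].
133 − 57 = 76 transpositions; sign(π) = (−1)^76 = +1.
(39|133)_J = +1 (Zolotarev's lemma cross-check).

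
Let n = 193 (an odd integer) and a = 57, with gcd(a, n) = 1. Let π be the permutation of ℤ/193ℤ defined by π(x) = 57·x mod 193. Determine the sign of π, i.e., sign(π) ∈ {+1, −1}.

-1

Trace 131: π^k(131) = [131, 133, 54, 183, 9, 127, 98] for k=0..6.
π_57 has 2 disjoint cycles with lengths [192, 1] on {0,…,192}.
2 cycles on 193: each ℓ→(−1)^(ℓ−1), product (−1)^191 = -1.
Check: (57/193) = -1 by Zolotarev.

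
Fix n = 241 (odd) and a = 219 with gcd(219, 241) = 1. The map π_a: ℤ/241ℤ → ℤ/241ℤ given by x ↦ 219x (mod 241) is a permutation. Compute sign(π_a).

Trace 225: π^k(225) = [225, 111, 209, 222, 177, 203, 113] for k=0..6.
Decompose π into cycles: lengths [48, 48, 48, 48, 48, 1] (6 cycles, including the fixed point 0).
With 6 cycles on 241 points, sign = (−1)^{241−6} = -1.

-1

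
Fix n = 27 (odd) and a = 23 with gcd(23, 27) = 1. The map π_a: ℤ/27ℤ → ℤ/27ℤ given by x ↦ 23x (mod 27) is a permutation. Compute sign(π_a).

Orbit of 1 under x↦23x: [1, 23, 16, 17, 13, 2, 19]… (length divides ord_27(23)).
Cycle lengths of π_23 on ℤ/27ℤ: [18, 6, 2, 1]; 4 cycles in total.
27 − 4 = 23 transpositions; sign(π) = (−1)^23 = -1.
Zolotarev: (23|27) = -1, matching the cycle-count sign.

-1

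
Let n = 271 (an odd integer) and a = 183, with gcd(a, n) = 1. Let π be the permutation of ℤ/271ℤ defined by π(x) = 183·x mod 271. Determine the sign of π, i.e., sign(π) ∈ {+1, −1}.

-1

Trace 183: π^k(183) = [183, 156, 93, 217, 145, 248, 127] for k=0..6.
Decompose π into cycles: lengths [54, 54, 54, 54, 54, 1] (6 cycles, including the fixed point 0).
sign(π) = (−1)^{n − #cycles} = (−1)^{271−6} = (−1)^265 = -1.
Via Zolotarev, sign(π_{183}) = (183|271) = -1.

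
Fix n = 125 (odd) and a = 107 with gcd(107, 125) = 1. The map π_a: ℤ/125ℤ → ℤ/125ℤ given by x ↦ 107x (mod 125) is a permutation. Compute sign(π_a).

-1

Trace 74: π^k(74) = [74, 43, 101, 57, 99, 93, 76] for k=0..6.
Cycle lengths of π_107 on ℤ/125ℤ: [20, 20, 20, 20, 20, 4, 4, 4, 4, 4, 4, 1]; 12 cycles in total.
12 cycles on 125: each ℓ→(−1)^(ℓ−1), product (−1)^113 = -1.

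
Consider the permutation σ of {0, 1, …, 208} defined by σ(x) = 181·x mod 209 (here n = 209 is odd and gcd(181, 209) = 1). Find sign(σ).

Orbit of 181 under x↦181x: [181, 157, 202, 196, 155, 49, 91]… (length divides ord_209(181)).
Cycle type of π: 90×2 + 18 + 5×2 + 1; total 6 cycles.
sign(π) = (−1)^{n − #cycles} = (−1)^{209−6} = (−1)^203 = -1.

-1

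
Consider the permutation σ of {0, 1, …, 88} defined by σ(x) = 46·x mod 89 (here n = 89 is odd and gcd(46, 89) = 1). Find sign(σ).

-1

Start at x=23: 23 → 79 → 74 → 22 → 33 → 5 → 52 → … (one orbit).
π_46 has 2 disjoint cycles with lengths [88, 1] on {0,…,88}.
Σ(ℓ_i−1) = 89−2 = 87; sign = (−1)^87 = -1.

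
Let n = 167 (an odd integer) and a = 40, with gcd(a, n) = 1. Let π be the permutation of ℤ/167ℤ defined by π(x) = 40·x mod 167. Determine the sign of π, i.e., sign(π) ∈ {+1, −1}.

Orbit of 65 under x↦40x: [65, 95, 126, 30, 31, 71, 1]… (length divides ord_167(40)).
Decompose π into cycles: lengths [166, 1] (2 cycles, including the fixed point 0).
Σ(ℓ_i−1) = 167−2 = 165; sign = (−1)^165 = -1.
(40|167)_J = -1 (Zolotarev's lemma cross-check).

-1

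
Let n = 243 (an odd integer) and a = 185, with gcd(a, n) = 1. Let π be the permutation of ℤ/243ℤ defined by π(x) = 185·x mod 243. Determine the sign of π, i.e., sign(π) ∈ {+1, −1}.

Orbit of 58 under x↦185x: [58, 38, 226, 14, 160, 197, 238]… (length divides ord_243(185)).
Decompose π into cycles: lengths [162, 54, 18, 6, 2, 1] (6 cycles, including the fixed point 0).
243 − 6 = 237 transpositions; sign(π) = (−1)^237 = -1.

-1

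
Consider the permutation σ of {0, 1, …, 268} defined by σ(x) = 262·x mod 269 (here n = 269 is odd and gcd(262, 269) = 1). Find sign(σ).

Orbit of 207 under x↦262x: [207, 165, 190, 15, 164, 197, 235]… (length divides ord_269(262)).
Cycle lengths of π_262 on ℤ/269ℤ: [268, 1]; 2 cycles in total.
With 2 cycles on 269 points, sign = (−1)^{269−2} = -1.

-1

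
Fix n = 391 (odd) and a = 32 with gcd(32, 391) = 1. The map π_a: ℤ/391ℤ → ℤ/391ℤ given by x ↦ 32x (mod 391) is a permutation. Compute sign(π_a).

Start at x=315: 315 → 305 → 376 → 302 → 280 → 358 → 117 → … (one orbit).
π_32 has 9 disjoint cycles with lengths [88, 88, 88, 88, 11, 11, 8, 8, 1] on {0,…,390}.
9 cycles on 391: each ℓ→(−1)^(ℓ−1), product (−1)^382 = +1.
Via Zolotarev, sign(π_{32}) = (32|391) = +1.

+1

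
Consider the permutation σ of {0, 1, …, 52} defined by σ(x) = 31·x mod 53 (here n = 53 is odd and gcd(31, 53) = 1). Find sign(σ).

Start at x=32: 32 → 38 → 12 → 1 → 31 → 7 → 5 → … (one orbit).
Cycle lengths of π_31 on ℤ/53ℤ: [52, 1]; 2 cycles in total.
Σ(ℓ_i−1) = 53−2 = 51; sign = (−1)^51 = -1.
The Jacobi symbol (31|53) = -1 (Zolotarev) agrees.

-1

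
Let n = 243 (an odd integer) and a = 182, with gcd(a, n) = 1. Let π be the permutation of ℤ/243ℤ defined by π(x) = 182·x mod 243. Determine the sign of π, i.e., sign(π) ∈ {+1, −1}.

Trace 29: π^k(29) = [29, 175, 17, 178, 77, 163, 20] for k=0..6.
π_182 has 6 disjoint cycles with lengths [162, 54, 18, 6, 2, 1] on {0,…,242}.
243 − 6 = 237 transpositions; sign(π) = (−1)^237 = -1.

-1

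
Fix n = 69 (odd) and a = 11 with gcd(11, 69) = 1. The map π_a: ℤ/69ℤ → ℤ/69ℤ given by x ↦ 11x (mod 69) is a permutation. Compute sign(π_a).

+1

Orbit of 13 under x↦11x: [13, 5, 55, 53, 31, 65, 25]… (length divides ord_69(11)).
The orbit structure of x ↦ 11x mod 69: 5 orbits of sizes [22, 22, 22, 2, 1].
69 − 5 = 64 transpositions; sign(π) = (−1)^64 = +1.
Check: (11/69) = +1 by Zolotarev.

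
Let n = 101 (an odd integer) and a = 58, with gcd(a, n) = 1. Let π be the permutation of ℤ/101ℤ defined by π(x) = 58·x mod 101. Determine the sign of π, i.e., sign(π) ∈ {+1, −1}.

+1

Trace 25: π^k(25) = [25, 36, 68, 5, 88, 54, 1] for k=0..6.
5 cycles of lengths [25, 25, 25, 25, 1].
n − c = 101 − 5 = 96; sign = (−1)^96 = +1.
(58|101)_J = +1 (Zolotarev's lemma cross-check).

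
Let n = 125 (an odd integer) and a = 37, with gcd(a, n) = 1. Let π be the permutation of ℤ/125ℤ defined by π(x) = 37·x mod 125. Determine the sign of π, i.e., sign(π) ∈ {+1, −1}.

-1

Trace 46: π^k(46) = [46, 77, 99, 38, 31, 22, 64] for k=0..6.
π_37 has 4 disjoint cycles with lengths [100, 20, 4, 1] on {0,…,124}.
sign(π) = (−1)^{n − #cycles} = (−1)^{125−4} = (−1)^121 = -1.
Zolotarev: (37|125) = -1, matching the cycle-count sign.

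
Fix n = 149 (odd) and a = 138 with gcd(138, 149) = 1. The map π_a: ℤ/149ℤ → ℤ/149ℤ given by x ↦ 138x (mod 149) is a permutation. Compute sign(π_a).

-1

Trace 86: π^k(86) = [86, 97, 125, 115, 76, 58, 107] for k=0..6.
Decompose π into cycles: lengths [148, 1] (2 cycles, including the fixed point 0).
n − c = 149 − 2 = 147; sign = (−1)^147 = -1.
(138|149)_J = -1 (Zolotarev's lemma cross-check).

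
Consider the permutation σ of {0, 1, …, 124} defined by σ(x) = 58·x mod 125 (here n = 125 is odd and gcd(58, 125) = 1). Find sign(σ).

Orbit of 111 under x↦58x: [111, 63, 29, 57, 56, 123, 9]… (length divides ord_125(58)).
4 cycles of lengths [100, 20, 4, 1].
sign(π) = (−1)^{n − #cycles} = (−1)^{125−4} = (−1)^121 = -1.
Via Zolotarev, sign(π_{58}) = (58|125) = -1.

-1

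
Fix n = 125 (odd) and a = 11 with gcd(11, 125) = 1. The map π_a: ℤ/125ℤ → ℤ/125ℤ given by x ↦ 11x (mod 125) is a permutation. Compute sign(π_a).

+1

Trace 66: π^k(66) = [66, 101, 111, 96, 56, 116, 26] for k=0..6.
Cycle lengths of π_11 on ℤ/125ℤ: [25, 25, 25, 25, 5, 5, 5, 5, 1, 1, 1, 1, 1]; 13 cycles in total.
With 13 cycles on 125 points, sign = (−1)^{125−13} = +1.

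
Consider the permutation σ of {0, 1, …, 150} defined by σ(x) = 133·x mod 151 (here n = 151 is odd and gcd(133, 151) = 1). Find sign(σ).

Orbit of 34 under x↦133x: [34, 143, 144, 126, 148, 54, 85]… (length divides ord_151(133)).
Cycle type of π: 150 + 1; total 2 cycles.
Σ(ℓ_i−1) = 151−2 = 149; sign = (−1)^149 = -1.

-1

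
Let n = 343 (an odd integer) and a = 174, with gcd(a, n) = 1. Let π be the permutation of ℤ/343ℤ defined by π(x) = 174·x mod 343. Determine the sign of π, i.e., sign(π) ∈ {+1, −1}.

Trace 27: π^k(27) = [27, 239, 83, 36, 90, 225, 48] for k=0..6.
π_174 has 10 disjoint cycles with lengths [98, 98, 98, 14, 14, 14, 2, 2, 2, 1] on {0,…,342}.
n − c = 343 − 10 = 333; sign = (−1)^333 = -1.

-1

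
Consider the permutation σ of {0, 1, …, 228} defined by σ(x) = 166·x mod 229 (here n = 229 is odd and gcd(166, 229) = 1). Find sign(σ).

Trace 93: π^k(93) = [93, 95, 198, 121, 163, 36, 22] for k=0..6.
Decompose π into cycles: lengths [228, 1] (2 cycles, including the fixed point 0).
sign(π) = (−1)^{n − #cycles} = (−1)^{229−2} = (−1)^227 = -1.

-1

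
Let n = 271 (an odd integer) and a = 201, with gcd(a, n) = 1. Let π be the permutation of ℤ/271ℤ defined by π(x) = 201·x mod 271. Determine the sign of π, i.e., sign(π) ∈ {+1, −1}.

Start at x=154: 154 → 60 → 136 → 236 → 11 → 43 → 242 → … (one orbit).
Cycle lengths of π_201 on ℤ/271ℤ: [270, 1]; 2 cycles in total.
2 cycles on 271: each ℓ→(−1)^(ℓ−1), product (−1)^269 = -1.

-1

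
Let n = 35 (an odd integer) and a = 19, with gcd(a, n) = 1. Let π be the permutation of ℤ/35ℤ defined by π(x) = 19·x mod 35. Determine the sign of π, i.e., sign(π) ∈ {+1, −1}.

-1

Orbit of 34 under x↦19x: [34, 16, 24, 1, 19, 11]… (length divides ord_35(19)).
The orbit structure of x ↦ 19x mod 35: 8 orbits of sizes [6, 6, 6, 6, 6, 2, 2, 1].
Σ(ℓ_i−1) = 35−8 = 27; sign = (−1)^27 = -1.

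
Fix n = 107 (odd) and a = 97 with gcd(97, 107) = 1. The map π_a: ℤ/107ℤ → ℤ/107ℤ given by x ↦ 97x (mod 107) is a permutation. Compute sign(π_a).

-1

Orbit of 47 under x↦97x: [47, 65, 99, 80, 56, 82, 36]… (length divides ord_107(97)).
Cycle lengths of π_97 on ℤ/107ℤ: [106, 1]; 2 cycles in total.
sign(π) = (−1)^{n − #cycles} = (−1)^{107−2} = (−1)^105 = -1.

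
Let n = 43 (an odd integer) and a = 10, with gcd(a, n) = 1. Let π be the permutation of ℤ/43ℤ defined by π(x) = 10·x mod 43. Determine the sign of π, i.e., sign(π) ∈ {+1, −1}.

Start at x=31: 31 → 9 → 4 → 40 → 13 → 1 → 10 → … (one orbit).
3 cycles of lengths [21, 21, 1].
sign(π) = (−1)^{n − #cycles} = (−1)^{43−3} = (−1)^40 = +1.
Check: (10/43) = +1 by Zolotarev.

+1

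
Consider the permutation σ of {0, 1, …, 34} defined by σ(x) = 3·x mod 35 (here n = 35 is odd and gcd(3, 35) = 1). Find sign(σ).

Start at x=16: 16 → 13 → 4 → 12 → 1 → 3 → 9 → … (one orbit).
Cycle type of π: 12×2 + 6 + 4 + 1; total 5 cycles.
sign(π) = (−1)^{n − #cycles} = (−1)^{35−5} = (−1)^30 = +1.
Via Zolotarev, sign(π_{3}) = (3|35) = +1.

+1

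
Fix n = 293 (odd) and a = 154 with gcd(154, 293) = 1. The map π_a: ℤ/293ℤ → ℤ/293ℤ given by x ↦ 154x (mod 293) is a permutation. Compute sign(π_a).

Orbit of 92 under x↦154x: [92, 104, 194, 283, 218, 170, 103]… (length divides ord_293(154)).
2 cycles of lengths [292, 1].
sign(π) = (−1)^{n − #cycles} = (−1)^{293−2} = (−1)^291 = -1.

-1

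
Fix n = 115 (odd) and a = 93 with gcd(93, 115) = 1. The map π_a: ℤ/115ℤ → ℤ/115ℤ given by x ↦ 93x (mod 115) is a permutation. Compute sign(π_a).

-1

Trace 47: π^k(47) = [47, 1, 93, 24] for k=0..3.
Cycle type of π: 4×23 + 1×23; total 46 cycles.
sign(π) = (−1)^{n − #cycles} = (−1)^{115−46} = (−1)^69 = -1.
Check: (93/115) = -1 by Zolotarev.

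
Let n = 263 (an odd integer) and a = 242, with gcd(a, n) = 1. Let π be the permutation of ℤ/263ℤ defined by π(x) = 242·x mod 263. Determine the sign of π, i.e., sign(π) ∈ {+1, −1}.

Orbit of 39 under x↦242x: [39, 233, 104, 183, 102, 225, 9]… (length divides ord_263(242)).
π_242 has 3 disjoint cycles with lengths [131, 131, 1] on {0,…,262}.
3 cycles on 263: each ℓ→(−1)^(ℓ−1), product (−1)^260 = +1.
Via Zolotarev, sign(π_{242}) = (242|263) = +1.

+1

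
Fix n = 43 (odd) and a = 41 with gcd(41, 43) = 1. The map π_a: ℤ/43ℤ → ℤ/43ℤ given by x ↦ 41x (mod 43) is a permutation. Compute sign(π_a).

Orbit of 21 under x↦41x: [21, 1, 41, 4, 35, 16, 11]… (length divides ord_43(41)).
π_41 has 7 disjoint cycles with lengths [7, 7, 7, 7, 7, 7, 1] on {0,…,42}.
7 cycles on 43: each ℓ→(−1)^(ℓ−1), product (−1)^36 = +1.

+1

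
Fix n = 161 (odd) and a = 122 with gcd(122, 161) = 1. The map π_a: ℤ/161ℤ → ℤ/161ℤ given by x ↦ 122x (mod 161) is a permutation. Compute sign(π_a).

Trace 68: π^k(68) = [68, 85, 66, 2, 83, 144, 19] for k=0..6.
5 cycles of lengths [66, 66, 22, 6, 1].
Σ(ℓ_i−1) = 161−5 = 156; sign = (−1)^156 = +1.
The Jacobi symbol (122|161) = +1 (Zolotarev) agrees.

+1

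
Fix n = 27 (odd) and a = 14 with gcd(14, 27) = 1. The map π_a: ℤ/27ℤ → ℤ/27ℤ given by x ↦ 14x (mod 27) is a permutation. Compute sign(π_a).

-1

Orbit of 17 under x↦14x: [17, 22, 11, 19, 23, 25, 26]… (length divides ord_27(14)).
4 cycles of lengths [18, 6, 2, 1].
Σ(ℓ_i−1) = 27−4 = 23; sign = (−1)^23 = -1.
Check: (14/27) = -1 by Zolotarev.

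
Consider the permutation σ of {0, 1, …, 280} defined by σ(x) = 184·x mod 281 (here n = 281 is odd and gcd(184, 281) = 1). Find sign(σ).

Orbit of 265 under x↦184x: [265, 147, 72, 41, 238, 237, 53]… (length divides ord_281(184)).
2 cycles of lengths [280, 1].
2 cycles on 281: each ℓ→(−1)^(ℓ−1), product (−1)^279 = -1.
Check: (184/281) = -1 by Zolotarev.

-1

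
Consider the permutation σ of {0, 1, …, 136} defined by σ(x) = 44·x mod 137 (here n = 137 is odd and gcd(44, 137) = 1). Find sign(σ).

Trace 7: π^k(7) = [7, 34, 126, 64, 76, 56, 135] for k=0..6.
π_44 has 3 disjoint cycles with lengths [68, 68, 1] on {0,…,136}.
sign(π) = (−1)^{n − #cycles} = (−1)^{137−3} = (−1)^134 = +1.
The Jacobi symbol (44|137) = +1 (Zolotarev) agrees.

+1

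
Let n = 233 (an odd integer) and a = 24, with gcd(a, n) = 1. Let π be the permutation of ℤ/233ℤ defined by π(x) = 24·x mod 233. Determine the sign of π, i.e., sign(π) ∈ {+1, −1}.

Trace 151: π^k(151) = [151, 129, 67, 210, 147, 33, 93] for k=0..6.
2 cycles of lengths [232, 1].
2 cycles on 233: each ℓ→(−1)^(ℓ−1), product (−1)^231 = -1.
Via Zolotarev, sign(π_{24}) = (24|233) = -1.

-1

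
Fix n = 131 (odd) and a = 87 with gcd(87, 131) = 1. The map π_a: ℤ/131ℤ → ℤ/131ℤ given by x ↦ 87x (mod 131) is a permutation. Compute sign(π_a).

Trace 100: π^k(100) = [100, 54, 113, 6, 129, 88, 58] for k=0..6.
Cycle type of π: 130 + 1; total 2 cycles.
131 − 2 = 129 transpositions; sign(π) = (−1)^129 = -1.
The Jacobi symbol (87|131) = -1 (Zolotarev) agrees.

-1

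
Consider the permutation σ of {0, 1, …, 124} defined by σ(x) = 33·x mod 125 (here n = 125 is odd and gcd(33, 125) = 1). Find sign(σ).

-1

Start at x=13: 13 → 54 → 32 → 56 → 98 → 109 → 97 → … (one orbit).
The orbit structure of x ↦ 33x mod 125: 4 orbits of sizes [100, 20, 4, 1].
n − c = 125 − 4 = 121; sign = (−1)^121 = -1.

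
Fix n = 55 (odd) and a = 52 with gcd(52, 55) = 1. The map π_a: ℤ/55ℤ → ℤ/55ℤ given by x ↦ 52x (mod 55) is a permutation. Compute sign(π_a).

+1

Start at x=26: 26 → 32 → 14 → 13 → 16 → 7 → 34 → … (one orbit).
Decompose π into cycles: lengths [20, 20, 10, 4, 1] (5 cycles, including the fixed point 0).
5 cycles on 55: each ℓ→(−1)^(ℓ−1), product (−1)^50 = +1.
Check: (52/55) = +1 by Zolotarev.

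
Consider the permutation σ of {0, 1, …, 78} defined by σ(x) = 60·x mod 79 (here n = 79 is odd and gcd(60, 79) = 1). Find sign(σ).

Trace 77: π^k(77) = [77, 38, 68, 51, 58, 4, 3] for k=0..6.
2 cycles of lengths [78, 1].
With 2 cycles on 79 points, sign = (−1)^{79−2} = -1.
(60|79)_J = -1 (Zolotarev's lemma cross-check).

-1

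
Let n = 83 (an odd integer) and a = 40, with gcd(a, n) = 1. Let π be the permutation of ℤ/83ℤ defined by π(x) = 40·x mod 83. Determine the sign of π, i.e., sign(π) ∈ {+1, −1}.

+1

Start at x=33: 33 → 75 → 12 → 65 → 27 → 1 → 40 → … (one orbit).
π_40 has 3 disjoint cycles with lengths [41, 41, 1] on {0,…,82}.
With 3 cycles on 83 points, sign = (−1)^{83−3} = +1.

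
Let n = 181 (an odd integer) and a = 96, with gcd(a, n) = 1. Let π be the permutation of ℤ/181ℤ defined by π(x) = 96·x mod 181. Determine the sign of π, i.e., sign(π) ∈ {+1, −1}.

-1

Trace 38: π^k(38) = [38, 28, 154, 123, 43, 146, 79] for k=0..6.
2 cycles of lengths [180, 1].
2 cycles on 181: each ℓ→(−1)^(ℓ−1), product (−1)^179 = -1.
Via Zolotarev, sign(π_{96}) = (96|181) = -1.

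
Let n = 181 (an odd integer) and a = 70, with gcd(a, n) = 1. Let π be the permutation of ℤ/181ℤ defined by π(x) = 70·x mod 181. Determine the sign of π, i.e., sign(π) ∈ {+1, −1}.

Trace 42: π^k(42) = [42, 44, 3, 29, 39, 15, 145] for k=0..6.
5 cycles of lengths [45, 45, 45, 45, 1].
Σ(ℓ_i−1) = 181−5 = 176; sign = (−1)^176 = +1.
Via Zolotarev, sign(π_{70}) = (70|181) = +1.

+1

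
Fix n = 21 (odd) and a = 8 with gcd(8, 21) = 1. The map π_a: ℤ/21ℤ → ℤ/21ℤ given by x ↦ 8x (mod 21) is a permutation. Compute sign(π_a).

-1

Orbit of 1 under x↦8x: [1, 8]… (length divides ord_21(8)).
π_8 has 14 disjoint cycles with lengths [2, 2, 2, 2, 2, 2, 2, 1, 1, 1, 1, 1, 1, 1] on {0,…,20}.
sign(π) = (−1)^{n − #cycles} = (−1)^{21−14} = (−1)^7 = -1.
The Jacobi symbol (8|21) = -1 (Zolotarev) agrees.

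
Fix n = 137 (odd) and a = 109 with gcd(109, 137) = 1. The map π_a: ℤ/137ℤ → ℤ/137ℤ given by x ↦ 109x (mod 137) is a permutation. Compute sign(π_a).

Trace 123: π^k(123) = [123, 118, 121, 37, 60, 101, 49] for k=0..6.
Cycle type of π: 68×2 + 1; total 3 cycles.
With 3 cycles on 137 points, sign = (−1)^{137−3} = +1.
Via Zolotarev, sign(π_{109}) = (109|137) = +1.

+1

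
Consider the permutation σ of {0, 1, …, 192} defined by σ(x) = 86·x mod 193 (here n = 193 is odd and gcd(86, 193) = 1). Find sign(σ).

Trace 185: π^k(185) = [185, 84, 83, 190, 128, 7, 23] for k=0..6.
The orbit structure of x ↦ 86x mod 193: 3 orbits of sizes [96, 96, 1].
n − c = 193 − 3 = 190; sign = (−1)^190 = +1.

+1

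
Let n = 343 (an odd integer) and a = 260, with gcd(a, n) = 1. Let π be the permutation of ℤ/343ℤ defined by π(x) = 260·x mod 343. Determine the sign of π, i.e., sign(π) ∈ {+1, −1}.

+1

Orbit of 8 under x↦260x: [8, 22, 232, 295, 211, 323, 288]… (length divides ord_343(260)).
Decompose π into cycles: lengths [49, 49, 49, 49, 49, 49, 7, 7, 7, 7, 7, 7, 1, 1, 1, 1, 1, 1, 1] (19 cycles, including the fixed point 0).
19 cycles on 343: each ℓ→(−1)^(ℓ−1), product (−1)^324 = +1.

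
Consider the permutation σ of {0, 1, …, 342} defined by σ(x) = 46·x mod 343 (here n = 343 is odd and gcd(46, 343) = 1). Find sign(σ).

Trace 151: π^k(151) = [151, 86, 183, 186, 324, 155, 270] for k=0..6.
7 cycles of lengths [147, 147, 21, 21, 3, 3, 1].
7 cycles on 343: each ℓ→(−1)^(ℓ−1), product (−1)^336 = +1.
The Jacobi symbol (46|343) = +1 (Zolotarev) agrees.

+1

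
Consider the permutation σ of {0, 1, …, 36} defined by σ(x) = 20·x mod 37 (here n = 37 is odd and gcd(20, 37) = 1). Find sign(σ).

-1

Trace 23: π^k(23) = [23, 16, 24, 36, 17, 7, 29] for k=0..6.
π_20 has 2 disjoint cycles with lengths [36, 1] on {0,…,36}.
37 − 2 = 35 transpositions; sign(π) = (−1)^35 = -1.
Check: (20/37) = -1 by Zolotarev.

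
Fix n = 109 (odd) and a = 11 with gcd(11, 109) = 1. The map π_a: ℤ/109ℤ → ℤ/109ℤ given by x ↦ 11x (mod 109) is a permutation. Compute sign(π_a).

-1

Orbit of 1 under x↦11x: [1, 11, 12, 23, 35, 58, 93]… (length divides ord_109(11)).
Cycle lengths of π_11 on ℤ/109ℤ: [108, 1]; 2 cycles in total.
sign(π) = (−1)^{n − #cycles} = (−1)^{109−2} = (−1)^107 = -1.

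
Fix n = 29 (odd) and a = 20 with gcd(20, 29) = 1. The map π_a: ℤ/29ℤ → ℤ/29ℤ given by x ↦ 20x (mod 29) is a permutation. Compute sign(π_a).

+1

Orbit of 1 under x↦20x: [1, 20, 23, 25, 7, 24, 16]… (length divides ord_29(20)).
π_20 has 5 disjoint cycles with lengths [7, 7, 7, 7, 1] on {0,…,28}.
n − c = 29 − 5 = 24; sign = (−1)^24 = +1.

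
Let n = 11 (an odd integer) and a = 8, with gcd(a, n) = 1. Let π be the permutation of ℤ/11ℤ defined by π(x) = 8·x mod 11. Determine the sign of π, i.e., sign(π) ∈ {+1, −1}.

-1

Start at x=6: 6 → 4 → 10 → 3 → 2 → 5 → 7 → … (one orbit).
2 cycles of lengths [10, 1].
sign(π) = (−1)^{n − #cycles} = (−1)^{11−2} = (−1)^9 = -1.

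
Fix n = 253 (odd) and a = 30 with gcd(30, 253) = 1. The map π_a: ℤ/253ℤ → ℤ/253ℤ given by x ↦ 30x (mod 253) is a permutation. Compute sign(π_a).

+1

Trace 57: π^k(57) = [57, 192, 194, 1, 30, 141, 182] for k=0..6.
5 cycles of lengths [110, 110, 22, 10, 1].
sign(π) = (−1)^{n − #cycles} = (−1)^{253−5} = (−1)^248 = +1.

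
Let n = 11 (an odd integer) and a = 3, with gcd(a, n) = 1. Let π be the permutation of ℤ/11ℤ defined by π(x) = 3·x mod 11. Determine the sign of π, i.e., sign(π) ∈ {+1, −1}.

Start at x=1: 1 → 3 → 9 → 5 → 4 → 1 (one orbit).
π_3 has 3 disjoint cycles with lengths [5, 5, 1] on {0,…,10}.
n − c = 11 − 3 = 8; sign = (−1)^8 = +1.
(3|11)_J = +1 (Zolotarev's lemma cross-check).

+1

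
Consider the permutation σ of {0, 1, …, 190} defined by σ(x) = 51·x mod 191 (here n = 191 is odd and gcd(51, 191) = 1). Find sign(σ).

Trace 51: π^k(51) = [51, 118, 97, 172, 177, 50, 67] for k=0..6.
π_51 has 3 disjoint cycles with lengths [95, 95, 1] on {0,…,190}.
n − c = 191 − 3 = 188; sign = (−1)^188 = +1.
Zolotarev: (51|191) = +1, matching the cycle-count sign.

+1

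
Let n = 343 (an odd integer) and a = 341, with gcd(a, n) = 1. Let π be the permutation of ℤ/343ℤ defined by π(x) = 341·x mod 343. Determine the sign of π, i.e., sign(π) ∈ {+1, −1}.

Trace 155: π^k(155) = [155, 33, 277, 132, 79, 185, 316] for k=0..6.
Cycle lengths of π_341 on ℤ/343ℤ: [294, 42, 6, 1]; 4 cycles in total.
With 4 cycles on 343 points, sign = (−1)^{343−4} = -1.
(341|343)_J = -1 (Zolotarev's lemma cross-check).

-1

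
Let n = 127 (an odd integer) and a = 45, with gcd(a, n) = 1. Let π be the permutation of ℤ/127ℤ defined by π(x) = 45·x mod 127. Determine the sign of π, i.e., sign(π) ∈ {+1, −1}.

Orbit of 45 under x↦45x: [45, 120, 66, 49, 46, 38, 59]… (length divides ord_127(45)).
π_45 has 2 disjoint cycles with lengths [126, 1] on {0,…,126}.
Σ(ℓ_i−1) = 127−2 = 125; sign = (−1)^125 = -1.

-1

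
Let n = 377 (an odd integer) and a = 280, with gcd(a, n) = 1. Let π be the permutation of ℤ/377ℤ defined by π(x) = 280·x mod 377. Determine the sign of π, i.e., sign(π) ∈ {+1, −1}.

Orbit of 356 under x↦280x: [356, 152, 336, 207, 279, 81, 60]… (length divides ord_377(280)).
π_280 has 7 disjoint cycles with lengths [84, 84, 84, 84, 28, 12, 1] on {0,…,376}.
7 cycles on 377: each ℓ→(−1)^(ℓ−1), product (−1)^370 = +1.

+1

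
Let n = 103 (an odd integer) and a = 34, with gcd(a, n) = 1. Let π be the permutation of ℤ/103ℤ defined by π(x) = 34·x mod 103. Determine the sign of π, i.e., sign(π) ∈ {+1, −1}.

+1

Start at x=76: 76 → 9 → 100 → 1 → 34 → 23 → 61 → … (one orbit).
π_34 has 7 disjoint cycles with lengths [17, 17, 17, 17, 17, 17, 1] on {0,…,102}.
n − c = 103 − 7 = 96; sign = (−1)^96 = +1.
Via Zolotarev, sign(π_{34}) = (34|103) = +1.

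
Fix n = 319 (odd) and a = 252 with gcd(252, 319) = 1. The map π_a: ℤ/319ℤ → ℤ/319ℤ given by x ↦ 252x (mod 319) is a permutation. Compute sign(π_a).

Orbit of 285 under x↦252x: [285, 45, 175, 78, 197, 199, 65]… (length divides ord_319(252)).
π_252 has 30 disjoint cycles with lengths [14, 14, 14, 14, 14, 14, 14, 14, 14, 14, 14, 14, 14, 14, 14, 14, 14, 14, 14, 14, 7, 7, 7, 7, 2, 2, 2, 2, 2, 1] on {0,…,318}.
With 30 cycles on 319 points, sign = (−1)^{319−30} = -1.
Check: (252/319) = -1 by Zolotarev.

-1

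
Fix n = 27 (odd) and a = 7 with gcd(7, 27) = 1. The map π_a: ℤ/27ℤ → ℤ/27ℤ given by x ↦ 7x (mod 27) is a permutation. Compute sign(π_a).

Trace 10: π^k(10) = [10, 16, 4, 1, 7, 22, 19] for k=0..6.
Cycle lengths of π_7 on ℤ/27ℤ: [9, 9, 3, 3, 1, 1, 1]; 7 cycles in total.
n − c = 27 − 7 = 20; sign = (−1)^20 = +1.
Zolotarev: (7|27) = +1, matching the cycle-count sign.

+1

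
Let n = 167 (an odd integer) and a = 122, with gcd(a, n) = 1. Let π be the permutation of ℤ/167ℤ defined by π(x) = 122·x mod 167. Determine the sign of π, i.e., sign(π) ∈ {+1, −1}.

+1

Orbit of 147 under x↦122x: [147, 65, 81, 29, 31, 108, 150]… (length divides ord_167(122)).
The orbit structure of x ↦ 122x mod 167: 3 orbits of sizes [83, 83, 1].
With 3 cycles on 167 points, sign = (−1)^{167−3} = +1.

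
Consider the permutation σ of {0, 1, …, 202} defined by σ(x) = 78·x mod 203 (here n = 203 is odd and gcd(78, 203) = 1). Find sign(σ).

+1

Start at x=36: 36 → 169 → 190 → 1 → 78 → 197 → 141 → 36 (one orbit).
π_78 has 35 disjoint cycles with lengths [7, 7, 7, 7, 7, 7, 7, 7, 7, 7, 7, 7, 7, 7, 7, 7, 7, 7, 7, 7, 7, 7, 7, 7, 7, 7, 7, 7, 1, 1, 1, 1, 1, 1, 1] on {0,…,202}.
n − c = 203 − 35 = 168; sign = (−1)^168 = +1.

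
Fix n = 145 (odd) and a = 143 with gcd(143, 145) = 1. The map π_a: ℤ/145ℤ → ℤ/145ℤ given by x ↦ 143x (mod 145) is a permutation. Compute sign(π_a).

Orbit of 137 under x↦143x: [137, 16, 113, 64, 17, 111, 68]… (length divides ord_145(143)).
Cycle type of π: 28×5 + 4 + 1; total 7 cycles.
sign(π) = (−1)^{n − #cycles} = (−1)^{145−7} = (−1)^138 = +1.

+1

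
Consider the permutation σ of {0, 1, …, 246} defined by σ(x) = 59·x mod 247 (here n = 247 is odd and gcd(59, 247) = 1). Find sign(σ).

Trace 59: π^k(59) = [59, 23, 122, 35, 89, 64, 71] for k=0..6.
Cycle type of π: 36×6 + 18 + 12 + 1; total 9 cycles.
sign(π) = (−1)^{n − #cycles} = (−1)^{247−9} = (−1)^238 = +1.

+1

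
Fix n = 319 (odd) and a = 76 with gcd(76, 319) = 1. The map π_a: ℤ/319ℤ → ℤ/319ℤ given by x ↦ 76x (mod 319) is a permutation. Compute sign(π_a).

+1

Orbit of 254 under x↦76x: [254, 164, 23, 153, 144, 98, 111]… (length divides ord_319(76)).
Decompose π into cycles: lengths [28, 28, 28, 28, 28, 28, 28, 28, 28, 28, 28, 2, 2, 2, 2, 2, 1] (17 cycles, including the fixed point 0).
With 17 cycles on 319 points, sign = (−1)^{319−17} = +1.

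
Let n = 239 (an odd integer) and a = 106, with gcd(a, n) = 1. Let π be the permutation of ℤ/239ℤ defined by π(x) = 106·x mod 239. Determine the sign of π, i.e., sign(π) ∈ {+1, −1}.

-1

Start at x=224: 224 → 83 → 194 → 10 → 104 → 30 → 73 → … (one orbit).
2 cycles of lengths [238, 1].
Σ(ℓ_i−1) = 239−2 = 237; sign = (−1)^237 = -1.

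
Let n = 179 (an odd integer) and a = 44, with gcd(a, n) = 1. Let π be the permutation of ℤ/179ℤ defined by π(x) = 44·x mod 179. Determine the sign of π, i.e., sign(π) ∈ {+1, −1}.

Orbit of 100 under x↦44x: [100, 104, 101, 148, 68, 128, 83]… (length divides ord_179(44)).
The orbit structure of x ↦ 44x mod 179: 2 orbits of sizes [178, 1].
2 cycles on 179: each ℓ→(−1)^(ℓ−1), product (−1)^177 = -1.

-1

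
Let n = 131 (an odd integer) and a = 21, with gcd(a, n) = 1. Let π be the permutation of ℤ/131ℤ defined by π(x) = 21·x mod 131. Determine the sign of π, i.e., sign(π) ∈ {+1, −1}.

+1

Orbit of 25 under x↦21x: [25, 1, 21, 48, 91, 77, 45]… (length divides ord_131(21)).
3 cycles of lengths [65, 65, 1].
3 cycles on 131: each ℓ→(−1)^(ℓ−1), product (−1)^128 = +1.
The Jacobi symbol (21|131) = +1 (Zolotarev) agrees.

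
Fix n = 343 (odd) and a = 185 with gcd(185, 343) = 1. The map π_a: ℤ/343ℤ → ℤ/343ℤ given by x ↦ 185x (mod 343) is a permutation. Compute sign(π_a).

-1

Trace 159: π^k(159) = [159, 260, 80, 51, 174, 291, 327] for k=0..6.
Cycle type of π: 294 + 42 + 6 + 1; total 4 cycles.
Σ(ℓ_i−1) = 343−4 = 339; sign = (−1)^339 = -1.
(185|343)_J = -1 (Zolotarev's lemma cross-check).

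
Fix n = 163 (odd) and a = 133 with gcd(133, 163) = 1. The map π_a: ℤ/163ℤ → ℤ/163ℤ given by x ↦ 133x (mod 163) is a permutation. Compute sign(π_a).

+1

Trace 58: π^k(58) = [58, 53, 40, 104, 140, 38, 1] for k=0..6.
19 cycles of lengths [9, 9, 9, 9, 9, 9, 9, 9, 9, 9, 9, 9, 9, 9, 9, 9, 9, 9, 1].
Σ(ℓ_i−1) = 163−19 = 144; sign = (−1)^144 = +1.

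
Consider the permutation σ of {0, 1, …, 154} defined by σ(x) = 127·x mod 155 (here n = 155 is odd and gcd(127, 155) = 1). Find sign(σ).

Start at x=59: 59 → 53 → 66 → 12 → 129 → 108 → 76 → … (one orbit).
Cycle type of π: 60×2 + 30 + 4 + 1; total 5 cycles.
With 5 cycles on 155 points, sign = (−1)^{155−5} = +1.
Check: (127/155) = +1 by Zolotarev.

+1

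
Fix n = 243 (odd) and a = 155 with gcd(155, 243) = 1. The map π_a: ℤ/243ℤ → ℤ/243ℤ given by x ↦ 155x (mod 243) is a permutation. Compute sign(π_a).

Orbit of 217 under x↦155x: [217, 101, 103, 170, 106, 149, 10]… (length divides ord_243(155)).
6 cycles of lengths [162, 54, 18, 6, 2, 1].
243 − 6 = 237 transpositions; sign(π) = (−1)^237 = -1.

-1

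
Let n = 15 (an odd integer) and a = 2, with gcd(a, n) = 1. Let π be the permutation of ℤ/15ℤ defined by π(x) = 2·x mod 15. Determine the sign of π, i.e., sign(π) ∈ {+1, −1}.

+1

Orbit of 1 under x↦2x: [1, 2, 4, 8]… (length divides ord_15(2)).
The orbit structure of x ↦ 2x mod 15: 5 orbits of sizes [4, 4, 4, 2, 1].
n − c = 15 − 5 = 10; sign = (−1)^10 = +1.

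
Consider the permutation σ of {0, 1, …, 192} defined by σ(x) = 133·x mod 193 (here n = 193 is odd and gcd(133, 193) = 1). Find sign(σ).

Trace 125: π^k(125) = [125, 27, 117, 121, 74, 192, 60] for k=0..6.
The orbit structure of x ↦ 133x mod 193: 4 orbits of sizes [64, 64, 64, 1].
193 − 4 = 189 transpositions; sign(π) = (−1)^189 = -1.
Check: (133/193) = -1 by Zolotarev.

-1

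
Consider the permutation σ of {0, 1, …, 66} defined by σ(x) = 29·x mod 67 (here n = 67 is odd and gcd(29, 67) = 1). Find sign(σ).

+1

Trace 37: π^k(37) = [37, 1, 29] for k=0..2.
π_29 has 23 disjoint cycles with lengths [3, 3, 3, 3, 3, 3, 3, 3, 3, 3, 3, 3, 3, 3, 3, 3, 3, 3, 3, 3, 3, 3, 1] on {0,…,66}.
n − c = 67 − 23 = 44; sign = (−1)^44 = +1.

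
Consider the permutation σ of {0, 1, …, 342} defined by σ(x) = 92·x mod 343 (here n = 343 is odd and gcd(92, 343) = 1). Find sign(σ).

+1

Orbit of 197 under x↦92x: [197, 288, 85, 274, 169, 113, 106]… (length divides ord_343(92)).
π_92 has 19 disjoint cycles with lengths [49, 49, 49, 49, 49, 49, 7, 7, 7, 7, 7, 7, 1, 1, 1, 1, 1, 1, 1] on {0,…,342}.
n − c = 343 − 19 = 324; sign = (−1)^324 = +1.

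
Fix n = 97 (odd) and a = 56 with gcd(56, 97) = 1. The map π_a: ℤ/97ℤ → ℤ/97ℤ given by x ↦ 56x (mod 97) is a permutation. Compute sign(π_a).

-1

Trace 44: π^k(44) = [44, 39, 50, 84, 48, 69, 81] for k=0..6.
Decompose π into cycles: lengths [96, 1] (2 cycles, including the fixed point 0).
Σ(ℓ_i−1) = 97−2 = 95; sign = (−1)^95 = -1.
The Jacobi symbol (56|97) = -1 (Zolotarev) agrees.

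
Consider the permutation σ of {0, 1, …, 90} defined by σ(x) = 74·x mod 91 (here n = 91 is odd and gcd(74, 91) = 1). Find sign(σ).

Start at x=16: 16 → 1 → 74 → 16 (one orbit).
The orbit structure of x ↦ 74x mod 91: 31 orbits of sizes [3, 3, 3, 3, 3, 3, 3, 3, 3, 3, 3, 3, 3, 3, 3, 3, 3, 3, 3, 3, 3, 3, 3, 3, 3, 3, 3, 3, 3, 3, 1].
Σ(ℓ_i−1) = 91−31 = 60; sign = (−1)^60 = +1.
Zolotarev: (74|91) = +1, matching the cycle-count sign.

+1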